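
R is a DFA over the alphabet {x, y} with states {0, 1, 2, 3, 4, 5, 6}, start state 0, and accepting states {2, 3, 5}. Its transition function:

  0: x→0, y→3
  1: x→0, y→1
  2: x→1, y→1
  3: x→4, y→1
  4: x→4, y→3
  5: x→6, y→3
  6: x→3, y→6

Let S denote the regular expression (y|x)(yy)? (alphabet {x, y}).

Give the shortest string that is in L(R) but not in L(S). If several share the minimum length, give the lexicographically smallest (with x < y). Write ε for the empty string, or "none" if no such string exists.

The string xy is accepted by R but not by S.
No shorter string lies in the difference, and xy is the lexicographically first length-2 string in L(R) \ L(S).

xy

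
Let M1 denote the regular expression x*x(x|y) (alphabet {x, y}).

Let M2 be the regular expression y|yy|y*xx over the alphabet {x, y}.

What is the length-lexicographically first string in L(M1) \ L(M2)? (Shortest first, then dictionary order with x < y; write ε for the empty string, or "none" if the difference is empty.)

xy

The string xy is accepted by M1 but not by M2.
No shorter string lies in the difference, and xy is the lexicographically first length-2 string in L(M1) \ L(M2).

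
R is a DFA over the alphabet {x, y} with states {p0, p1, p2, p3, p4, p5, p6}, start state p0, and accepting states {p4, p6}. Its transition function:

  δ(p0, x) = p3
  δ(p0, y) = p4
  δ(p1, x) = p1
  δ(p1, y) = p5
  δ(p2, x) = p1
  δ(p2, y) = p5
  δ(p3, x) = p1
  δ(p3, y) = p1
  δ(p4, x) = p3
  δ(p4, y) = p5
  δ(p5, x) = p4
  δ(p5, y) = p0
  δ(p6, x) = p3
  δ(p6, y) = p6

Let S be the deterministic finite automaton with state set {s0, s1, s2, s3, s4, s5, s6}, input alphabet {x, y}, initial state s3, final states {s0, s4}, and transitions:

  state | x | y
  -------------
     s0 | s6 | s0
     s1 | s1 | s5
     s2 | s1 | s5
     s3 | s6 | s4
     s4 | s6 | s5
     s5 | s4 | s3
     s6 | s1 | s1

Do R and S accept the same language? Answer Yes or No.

Exploring the product automaton R × S from the start pair (p0, s3), following both machines on each input symbol, reaches 5 state pairs: (p0, s3), (p3, s6), (p4, s4), (p1, s1), (p5, s5).
R accepts in {p4, p6} and S accepts in {s0, s4}. In every reachable pair the two components are either both accepting — (p4, s4) — or both non-accepting, so no string is accepted by exactly one of the machines: L(R) \ L(S) and L(S) \ L(R) are both empty.
Hence every string is accepted by R iff it is accepted by S, and the two languages coincide.

Yes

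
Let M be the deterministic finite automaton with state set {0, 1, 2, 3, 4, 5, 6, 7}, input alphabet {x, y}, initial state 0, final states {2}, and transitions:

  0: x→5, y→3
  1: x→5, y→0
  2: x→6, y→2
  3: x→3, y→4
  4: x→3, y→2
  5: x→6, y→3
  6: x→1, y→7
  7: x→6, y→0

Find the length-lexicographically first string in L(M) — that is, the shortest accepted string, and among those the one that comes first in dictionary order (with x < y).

A breadth-first search from 0 reaches an accepting state first via the path 0 → 3 → 4 → 2 on input yyy.
No string of length < 3 is accepted (BFS exhausts all shorter strings without reaching an accepting state), and yyy is the lexicographically least accepting string of length 3.

yyy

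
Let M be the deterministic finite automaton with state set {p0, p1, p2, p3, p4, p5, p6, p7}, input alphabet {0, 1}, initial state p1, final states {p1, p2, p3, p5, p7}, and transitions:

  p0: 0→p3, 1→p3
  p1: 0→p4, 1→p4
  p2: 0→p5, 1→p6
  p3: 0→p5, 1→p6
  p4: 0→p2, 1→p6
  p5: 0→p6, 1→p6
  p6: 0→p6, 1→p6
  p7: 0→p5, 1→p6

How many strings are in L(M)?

5

The useful subgraph on states {p1, p2, p4, p5} is acyclic, so L(M) is finite; the longest accepting path visits 4 useful states, giving maximum string length 3.
Counting accepting paths from p1 by length: 1 of length 0, 2 of length 2, 2 of length 3. Total 5.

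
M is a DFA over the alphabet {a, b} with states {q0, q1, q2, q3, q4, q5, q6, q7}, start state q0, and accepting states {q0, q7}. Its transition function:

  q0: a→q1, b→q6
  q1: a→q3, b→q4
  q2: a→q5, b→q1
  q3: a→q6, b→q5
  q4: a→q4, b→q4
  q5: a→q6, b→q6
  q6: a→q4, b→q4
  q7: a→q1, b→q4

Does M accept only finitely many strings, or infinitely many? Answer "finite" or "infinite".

The useful states (reachable from q0 and able to reach an accepting state) are {q0}.
Restricted to these states the transition graph has no cycle, so every accepting path has bounded length and L is finite.

finite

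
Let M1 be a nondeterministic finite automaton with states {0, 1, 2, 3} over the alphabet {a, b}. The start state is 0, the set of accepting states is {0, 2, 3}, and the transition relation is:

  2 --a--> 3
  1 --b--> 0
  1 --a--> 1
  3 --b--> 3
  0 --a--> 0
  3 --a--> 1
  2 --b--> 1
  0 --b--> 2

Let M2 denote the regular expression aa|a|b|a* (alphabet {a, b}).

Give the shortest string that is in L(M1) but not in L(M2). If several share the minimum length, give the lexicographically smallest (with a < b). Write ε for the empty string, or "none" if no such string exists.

ab

The string ab is accepted by M1 but not by M2.
No shorter string lies in the difference, and ab is the lexicographically first length-2 string in L(M1) \ L(M2).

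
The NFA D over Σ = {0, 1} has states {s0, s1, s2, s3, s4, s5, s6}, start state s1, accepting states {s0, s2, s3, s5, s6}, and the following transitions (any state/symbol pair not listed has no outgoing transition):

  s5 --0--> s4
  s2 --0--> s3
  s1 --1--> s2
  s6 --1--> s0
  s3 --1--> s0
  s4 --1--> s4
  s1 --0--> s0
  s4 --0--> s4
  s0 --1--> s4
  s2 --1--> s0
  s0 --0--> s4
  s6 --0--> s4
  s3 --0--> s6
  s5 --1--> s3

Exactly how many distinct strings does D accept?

The useful subgraph on states {s0, s1, s2, s3, s6} is acyclic, so L(D) is finite; the longest accepting path visits 5 useful states, giving maximum string length 4.
Counting accepting paths from s1 by length: 2 of length 1, 2 of length 2, 2 of length 3, 1 of length 4. Total 7.

7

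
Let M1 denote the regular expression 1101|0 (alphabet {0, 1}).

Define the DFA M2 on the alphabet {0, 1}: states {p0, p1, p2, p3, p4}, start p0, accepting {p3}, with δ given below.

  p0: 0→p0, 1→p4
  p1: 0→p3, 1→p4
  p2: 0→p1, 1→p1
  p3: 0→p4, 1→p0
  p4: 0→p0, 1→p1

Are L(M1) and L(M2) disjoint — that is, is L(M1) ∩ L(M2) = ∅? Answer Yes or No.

Converting the expression M1 to a DFA (subset construction, then merging equivalent states) gives the minimal DFA with states {r0, r1, r2, r3, r4, r5}, start state r0, accepting states {r1} and transitions r0: 0→r1, 1→r2; r1: 0→r3, 1→r3; r2: 0→r3, 1→r4; r3: 0→r3, 1→r3; r4: 0→r5, 1→r3; r5: 0→r3, 1→r1.
Exploring the product automaton M1 × M2 from the start pair (r0, p0), following both machines on each input symbol, reaches 9 state pairs: (r0, p0), (r1, p0), (r2, p4), (r3, p0), (r3, p4), (r4, p1), (r3, p1), (r5, p3), (r3, p3).
M1 accepts in {r1} and M2 accepts in {p3}; no reachable pair has both components accepting, so no string drives both machines to acceptance simultaneously and L(M1) ∩ L(M2) = ∅.
So no string is accepted by both, and the intersection is empty.

Yes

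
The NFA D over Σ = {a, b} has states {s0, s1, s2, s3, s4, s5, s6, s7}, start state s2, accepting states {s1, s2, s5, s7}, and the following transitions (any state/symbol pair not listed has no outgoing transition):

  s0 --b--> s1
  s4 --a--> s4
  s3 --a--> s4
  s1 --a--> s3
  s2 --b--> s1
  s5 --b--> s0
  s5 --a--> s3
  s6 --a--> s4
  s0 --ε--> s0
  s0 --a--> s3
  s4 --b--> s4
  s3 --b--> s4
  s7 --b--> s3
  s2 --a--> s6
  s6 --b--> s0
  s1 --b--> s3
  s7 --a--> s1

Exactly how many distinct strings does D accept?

3

The useful subgraph on states {s0, s1, s2, s6} is acyclic, so L(D) is finite; the longest accepting path visits 4 useful states, giving maximum string length 3.
Counting accepting paths from s2 by length: 1 of length 0, 1 of length 1, 1 of length 3. Total 3.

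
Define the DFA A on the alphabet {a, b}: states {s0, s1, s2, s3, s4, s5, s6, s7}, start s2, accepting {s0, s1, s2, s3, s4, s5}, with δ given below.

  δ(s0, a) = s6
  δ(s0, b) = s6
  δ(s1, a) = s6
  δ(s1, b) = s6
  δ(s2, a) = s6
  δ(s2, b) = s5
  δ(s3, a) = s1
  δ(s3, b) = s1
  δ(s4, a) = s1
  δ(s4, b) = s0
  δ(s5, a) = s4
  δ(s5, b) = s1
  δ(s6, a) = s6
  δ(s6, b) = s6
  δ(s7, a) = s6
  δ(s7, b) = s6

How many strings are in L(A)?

The useful subgraph on states {s0, s1, s2, s4, s5} is acyclic, so L(A) is finite; the longest accepting path visits 4 useful states, giving maximum string length 3.
Counting accepting paths from s2 by length: 1 of length 0, 1 of length 1, 2 of length 2, 2 of length 3. Total 6.

6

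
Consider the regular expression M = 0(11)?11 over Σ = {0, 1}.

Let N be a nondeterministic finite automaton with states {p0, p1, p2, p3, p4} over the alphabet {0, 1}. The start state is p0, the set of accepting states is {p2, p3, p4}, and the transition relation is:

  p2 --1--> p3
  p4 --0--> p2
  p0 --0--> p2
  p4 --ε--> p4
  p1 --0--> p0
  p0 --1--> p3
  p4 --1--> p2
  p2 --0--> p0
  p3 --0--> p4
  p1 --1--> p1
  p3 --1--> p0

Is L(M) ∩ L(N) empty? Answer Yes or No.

Yes

Converting the expression M to a DFA (subset construction, then merging equivalent states) gives the minimal DFA with states {m0, m1, m2, m3, m4, m5, m6}, start state m0, accepting states {m4, m6} and transitions m0: 0→m1, 1→m2; m1: 0→m2, 1→m3; m2: 0→m2, 1→m2; m3: 0→m2, 1→m4; m4: 0→m2, 1→m5; m5: 0→m2, 1→m6; m6: 0→m2, 1→m2.
Exploring the product automaton M × N from the start pair (m0, p0), following both machines on each input symbol, reaches 10 state pairs: (m0, p0), (m1, p2), (m2, p3), (m2, p0), (m3, p3), (m2, p4), (m2, p2), (m4, p0), (m5, p3), (m6, p0).
M accepts in {m4, m6} and N accepts in {p2, p3, p4}; no reachable pair has both components accepting, so no string drives both machines to acceptance simultaneously and L(M) ∩ L(N) = ∅.
So no string is accepted by both, and the intersection is empty.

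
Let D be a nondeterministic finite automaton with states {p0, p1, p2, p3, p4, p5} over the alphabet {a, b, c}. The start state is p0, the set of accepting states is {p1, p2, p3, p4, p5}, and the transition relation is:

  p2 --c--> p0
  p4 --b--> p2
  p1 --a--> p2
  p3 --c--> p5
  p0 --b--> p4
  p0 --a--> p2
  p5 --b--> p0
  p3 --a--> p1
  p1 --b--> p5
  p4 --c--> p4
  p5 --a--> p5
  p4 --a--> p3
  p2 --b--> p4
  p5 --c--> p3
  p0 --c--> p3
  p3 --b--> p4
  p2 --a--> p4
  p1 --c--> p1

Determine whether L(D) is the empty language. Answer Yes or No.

The string a is accepted: the run p0 → p2 ends in the accepting state p2.
Since at least one string is accepted, L(D) is not empty.

No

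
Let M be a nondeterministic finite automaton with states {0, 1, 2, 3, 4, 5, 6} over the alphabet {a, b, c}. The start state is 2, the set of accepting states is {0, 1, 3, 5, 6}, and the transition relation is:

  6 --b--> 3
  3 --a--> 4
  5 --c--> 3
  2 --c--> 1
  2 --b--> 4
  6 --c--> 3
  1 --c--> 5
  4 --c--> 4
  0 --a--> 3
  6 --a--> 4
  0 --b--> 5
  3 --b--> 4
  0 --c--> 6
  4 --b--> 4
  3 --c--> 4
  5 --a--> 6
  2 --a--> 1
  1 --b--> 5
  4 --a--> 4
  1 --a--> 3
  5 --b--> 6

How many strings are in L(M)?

The useful subgraph on states {1, 2, 3, 5, 6} is acyclic, so L(M) is finite; the longest accepting path visits 5 useful states, giving maximum string length 4.
Counting accepting paths from 2 by length: 2 of length 1, 6 of length 2, 12 of length 3, 16 of length 4. Total 36.

36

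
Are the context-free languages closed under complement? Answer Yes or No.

CFLs are closed under union, so if they were also closed under complement they would be closed under intersection by De Morgan (L₁ ∩ L₂ is the complement of the union of the complements). But {aⁿbⁿcᵐ} ∩ {aᵐbⁿcⁿ} = {aⁿbⁿcⁿ} is not context-free although both operands are.

No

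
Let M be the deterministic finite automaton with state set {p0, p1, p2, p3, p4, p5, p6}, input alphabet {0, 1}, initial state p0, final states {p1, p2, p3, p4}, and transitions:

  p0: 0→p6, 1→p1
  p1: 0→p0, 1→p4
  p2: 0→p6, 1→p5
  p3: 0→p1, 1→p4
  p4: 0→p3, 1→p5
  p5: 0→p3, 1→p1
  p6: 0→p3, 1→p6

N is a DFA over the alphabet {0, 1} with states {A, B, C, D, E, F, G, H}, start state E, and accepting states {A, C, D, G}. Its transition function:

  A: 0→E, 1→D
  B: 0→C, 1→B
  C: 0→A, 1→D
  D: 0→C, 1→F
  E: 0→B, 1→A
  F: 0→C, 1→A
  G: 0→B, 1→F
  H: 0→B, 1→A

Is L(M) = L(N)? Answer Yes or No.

Exploring the product automaton M × N from the start pair (p0, E), following both machines on each input symbol, reaches 6 state pairs: (p0, E), (p6, B), (p1, A), (p3, C), (p4, D), (p5, F).
M accepts in {p1, p2, p3, p4} and N accepts in {A, C, D, G}. In every reachable pair the two components are either both accepting — (p1, A), (p3, C), (p4, D) — or both non-accepting, so no string is accepted by exactly one of the machines: L(M) \ L(N) and L(N) \ L(M) are both empty.
Hence every string is accepted by M iff it is accepted by N, and the two languages coincide.

Yes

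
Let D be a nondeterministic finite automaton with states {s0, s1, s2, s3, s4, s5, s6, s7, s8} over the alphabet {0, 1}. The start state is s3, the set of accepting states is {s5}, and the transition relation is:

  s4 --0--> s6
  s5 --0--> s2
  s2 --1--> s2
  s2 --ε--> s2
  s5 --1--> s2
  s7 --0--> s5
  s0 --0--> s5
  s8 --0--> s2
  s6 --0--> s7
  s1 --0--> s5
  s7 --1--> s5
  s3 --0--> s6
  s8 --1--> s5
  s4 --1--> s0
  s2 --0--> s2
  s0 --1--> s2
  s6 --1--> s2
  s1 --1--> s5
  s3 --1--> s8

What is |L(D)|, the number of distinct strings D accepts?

The useful subgraph on states {s3, s5, s6, s7, s8} is acyclic, so L(D) is finite; the longest accepting path visits 4 useful states, giving maximum string length 3.
Counting accepting paths from s3 by length: 1 of length 2, 2 of length 3. Total 3.

3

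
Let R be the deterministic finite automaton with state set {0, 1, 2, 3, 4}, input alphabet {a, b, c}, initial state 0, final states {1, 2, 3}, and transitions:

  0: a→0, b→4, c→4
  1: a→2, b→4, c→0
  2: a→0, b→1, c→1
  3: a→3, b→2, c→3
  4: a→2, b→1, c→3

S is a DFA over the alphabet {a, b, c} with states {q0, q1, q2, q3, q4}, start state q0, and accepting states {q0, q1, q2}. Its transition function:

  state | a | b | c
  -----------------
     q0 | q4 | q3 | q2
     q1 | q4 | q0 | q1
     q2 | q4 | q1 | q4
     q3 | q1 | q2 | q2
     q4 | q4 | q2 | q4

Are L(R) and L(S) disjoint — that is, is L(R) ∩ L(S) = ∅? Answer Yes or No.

The string ba is accepted by both R and S.
Hence L(R) ∩ L(S) ≠ ∅.

No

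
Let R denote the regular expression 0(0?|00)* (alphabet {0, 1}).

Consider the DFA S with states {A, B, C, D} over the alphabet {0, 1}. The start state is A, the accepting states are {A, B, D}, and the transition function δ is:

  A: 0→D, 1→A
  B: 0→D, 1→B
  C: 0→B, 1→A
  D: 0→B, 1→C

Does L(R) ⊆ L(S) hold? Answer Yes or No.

Yes

Converting the expression R to a DFA (subset construction, then merging equivalent states) gives the minimal DFA with states {r0, r1, r2}, start state r0, accepting states {r1} and transitions r0: 0→r1, 1→r2; r1: 0→r1, 1→r2; r2: 0→r2, 1→r2.
Exploring the product automaton R × S from the start pair (r0, A), following both machines on each input symbol, reaches 7 state pairs: (r0, A), (r1, D), (r2, A), (r1, B), (r2, C), (r2, D), (r2, B).
R accepts in {r1} and S accepts in {A, B, D}. The reachable pairs whose R-component is accepting are (r1, D), (r1, B); in each of them the S-component is accepting too, so the product for L(R) \ L(S) (R-component accepting, S-component rejecting) has no reachable accepting pair and the difference is empty.
Hence every string in L(R) is also in L(S).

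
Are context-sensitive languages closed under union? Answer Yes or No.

A linear-bounded automaton can nondeterministically choose to simulate the LBA for L₁ or the LBA for L₂; equivalently, with disjoint nonterminals, S → S₁ | S₂ added to two noncontracting grammars is still noncontracting.
So the context-sensitive languages are closed under union.

Yes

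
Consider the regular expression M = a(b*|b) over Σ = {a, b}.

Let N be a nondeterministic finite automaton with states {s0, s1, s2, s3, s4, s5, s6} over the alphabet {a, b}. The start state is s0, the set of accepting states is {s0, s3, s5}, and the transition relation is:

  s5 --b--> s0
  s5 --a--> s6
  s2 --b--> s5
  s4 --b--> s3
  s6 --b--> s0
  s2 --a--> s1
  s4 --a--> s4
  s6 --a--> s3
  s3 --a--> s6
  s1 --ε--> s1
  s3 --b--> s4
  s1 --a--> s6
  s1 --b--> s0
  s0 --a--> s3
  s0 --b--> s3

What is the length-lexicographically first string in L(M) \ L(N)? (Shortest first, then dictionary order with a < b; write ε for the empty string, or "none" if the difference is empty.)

ab

The string ab is accepted by M but not by N.
No shorter string lies in the difference, and ab is the lexicographically first length-2 string in L(M) \ L(N).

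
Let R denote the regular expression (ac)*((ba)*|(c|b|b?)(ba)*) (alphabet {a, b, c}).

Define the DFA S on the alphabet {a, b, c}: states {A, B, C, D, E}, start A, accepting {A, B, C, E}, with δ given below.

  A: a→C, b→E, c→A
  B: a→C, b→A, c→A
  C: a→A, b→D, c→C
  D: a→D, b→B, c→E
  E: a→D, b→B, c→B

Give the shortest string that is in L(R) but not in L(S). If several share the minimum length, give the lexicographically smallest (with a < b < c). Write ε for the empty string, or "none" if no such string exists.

ba

The string ba is accepted by R but not by S.
No shorter string lies in the difference, and ba is the lexicographically first length-2 string in L(R) \ L(S).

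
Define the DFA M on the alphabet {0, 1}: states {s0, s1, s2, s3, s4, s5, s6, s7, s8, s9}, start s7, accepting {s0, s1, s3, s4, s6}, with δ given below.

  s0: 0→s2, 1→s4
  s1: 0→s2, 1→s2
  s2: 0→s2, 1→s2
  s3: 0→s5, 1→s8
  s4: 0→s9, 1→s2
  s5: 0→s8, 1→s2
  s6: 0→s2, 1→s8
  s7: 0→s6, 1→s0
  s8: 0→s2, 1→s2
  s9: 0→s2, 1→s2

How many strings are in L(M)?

The useful subgraph on states {s0, s4, s6, s7} is acyclic, so L(M) is finite; the longest accepting path visits 3 useful states, giving maximum string length 2.
Counting accepting paths from s7 by length: 2 of length 1, 1 of length 2. Total 3.

3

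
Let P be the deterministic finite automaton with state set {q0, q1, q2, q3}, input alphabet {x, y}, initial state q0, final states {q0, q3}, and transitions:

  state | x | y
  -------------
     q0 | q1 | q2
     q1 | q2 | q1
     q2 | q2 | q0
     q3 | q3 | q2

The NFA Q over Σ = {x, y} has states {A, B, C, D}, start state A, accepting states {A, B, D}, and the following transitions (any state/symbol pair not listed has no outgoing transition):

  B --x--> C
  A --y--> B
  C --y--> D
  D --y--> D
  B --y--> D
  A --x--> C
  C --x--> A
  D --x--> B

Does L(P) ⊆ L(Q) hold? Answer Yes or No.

Yes

Exploring the product automaton P × Q from the start pair (q0, A), following both machines on each input symbol, reaches 10 state pairs: (q0, A), (q1, C), (q2, B), (q2, A), (q1, D), (q2, C), (q0, D), (q0, B), (q1, B), (q2, D).
P accepts in {q0, q3} and Q accepts in {A, B, D}. The reachable pairs whose P-component is accepting are (q0, A), (q0, D), (q0, B); in each of them the Q-component is accepting too, so the product for L(P) \ L(Q) (P-component accepting, Q-component rejecting) has no reachable accepting pair and the difference is empty.
Hence every string in L(P) is also in L(Q).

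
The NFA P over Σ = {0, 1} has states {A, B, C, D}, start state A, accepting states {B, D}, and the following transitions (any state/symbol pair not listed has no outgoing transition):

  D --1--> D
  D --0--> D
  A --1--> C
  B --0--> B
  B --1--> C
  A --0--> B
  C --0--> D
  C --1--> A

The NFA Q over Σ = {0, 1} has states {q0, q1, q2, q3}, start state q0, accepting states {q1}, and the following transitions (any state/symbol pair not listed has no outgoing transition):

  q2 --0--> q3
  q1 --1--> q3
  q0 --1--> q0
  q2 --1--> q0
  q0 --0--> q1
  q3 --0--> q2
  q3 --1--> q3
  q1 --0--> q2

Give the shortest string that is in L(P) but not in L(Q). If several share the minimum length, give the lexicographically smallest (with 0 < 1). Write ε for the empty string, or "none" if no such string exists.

The string 00 is accepted by P but not by Q.
No shorter string lies in the difference, and 00 is the lexicographically first length-2 string in L(P) \ L(Q).

00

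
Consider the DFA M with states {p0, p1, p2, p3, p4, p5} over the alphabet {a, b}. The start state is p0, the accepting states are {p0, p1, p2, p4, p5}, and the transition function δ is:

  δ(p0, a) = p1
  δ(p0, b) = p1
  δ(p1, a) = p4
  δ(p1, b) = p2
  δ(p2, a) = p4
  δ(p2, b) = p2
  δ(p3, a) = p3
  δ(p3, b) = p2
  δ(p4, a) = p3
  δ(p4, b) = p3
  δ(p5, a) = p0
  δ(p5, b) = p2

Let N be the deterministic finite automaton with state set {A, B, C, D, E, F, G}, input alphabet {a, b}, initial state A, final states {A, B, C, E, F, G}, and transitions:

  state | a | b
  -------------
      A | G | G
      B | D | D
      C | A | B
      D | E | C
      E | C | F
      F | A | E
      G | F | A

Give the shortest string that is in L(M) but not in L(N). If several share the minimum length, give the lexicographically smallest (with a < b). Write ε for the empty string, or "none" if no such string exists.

aababa

The string aababa is accepted by M but not by N.
No shorter string lies in the difference, and aababa is the lexicographically first length-6 string in L(M) \ L(N).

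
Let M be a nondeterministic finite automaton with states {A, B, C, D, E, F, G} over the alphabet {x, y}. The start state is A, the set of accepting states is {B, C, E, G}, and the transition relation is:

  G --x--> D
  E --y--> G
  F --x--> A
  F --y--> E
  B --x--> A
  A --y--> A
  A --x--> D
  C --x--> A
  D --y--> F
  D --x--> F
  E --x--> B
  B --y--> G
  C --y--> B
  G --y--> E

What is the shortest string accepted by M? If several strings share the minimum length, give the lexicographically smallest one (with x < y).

xxy

A breadth-first search from A reaches an accepting state first via the path A → D → F → E on input xxy.
No string of length < 3 is accepted (BFS exhausts all shorter strings without reaching an accepting state), and xxy is the lexicographically least accepting string of length 3.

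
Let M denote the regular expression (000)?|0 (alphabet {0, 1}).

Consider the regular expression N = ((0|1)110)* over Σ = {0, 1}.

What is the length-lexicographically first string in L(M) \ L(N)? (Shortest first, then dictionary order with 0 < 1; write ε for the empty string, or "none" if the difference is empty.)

The string 0 is accepted by M but not by N.
No shorter string lies in the difference, and 0 is the lexicographically first length-1 string in L(M) \ L(N).

0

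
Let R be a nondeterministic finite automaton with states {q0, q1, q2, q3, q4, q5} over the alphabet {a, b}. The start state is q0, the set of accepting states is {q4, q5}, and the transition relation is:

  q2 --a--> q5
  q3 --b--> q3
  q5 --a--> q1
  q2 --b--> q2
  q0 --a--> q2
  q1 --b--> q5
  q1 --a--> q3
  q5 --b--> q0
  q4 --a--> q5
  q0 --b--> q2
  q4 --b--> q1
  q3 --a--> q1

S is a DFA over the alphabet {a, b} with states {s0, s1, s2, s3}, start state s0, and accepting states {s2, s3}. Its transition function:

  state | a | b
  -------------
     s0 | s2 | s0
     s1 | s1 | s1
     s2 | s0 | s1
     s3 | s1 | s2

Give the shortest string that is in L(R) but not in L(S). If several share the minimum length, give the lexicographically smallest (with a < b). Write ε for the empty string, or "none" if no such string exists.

aa

The string aa is accepted by R but not by S.
No shorter string lies in the difference, and aa is the lexicographically first length-2 string in L(R) \ L(S).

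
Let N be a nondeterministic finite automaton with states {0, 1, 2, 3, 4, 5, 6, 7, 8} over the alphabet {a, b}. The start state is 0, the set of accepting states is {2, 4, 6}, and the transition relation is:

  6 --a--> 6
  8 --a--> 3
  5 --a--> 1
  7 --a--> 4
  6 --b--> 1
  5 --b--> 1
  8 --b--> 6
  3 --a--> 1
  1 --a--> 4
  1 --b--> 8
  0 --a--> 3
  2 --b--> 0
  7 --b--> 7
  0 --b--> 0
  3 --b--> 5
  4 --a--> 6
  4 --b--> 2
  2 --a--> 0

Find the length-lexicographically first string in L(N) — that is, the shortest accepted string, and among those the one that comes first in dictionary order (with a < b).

A breadth-first search from 0 reaches an accepting state first via the path 0 → 3 → 1 → 4 on input aaa.
No string of length < 3 is accepted (BFS exhausts all shorter strings without reaching an accepting state), and aaa is the lexicographically least accepting string of length 3.

aaa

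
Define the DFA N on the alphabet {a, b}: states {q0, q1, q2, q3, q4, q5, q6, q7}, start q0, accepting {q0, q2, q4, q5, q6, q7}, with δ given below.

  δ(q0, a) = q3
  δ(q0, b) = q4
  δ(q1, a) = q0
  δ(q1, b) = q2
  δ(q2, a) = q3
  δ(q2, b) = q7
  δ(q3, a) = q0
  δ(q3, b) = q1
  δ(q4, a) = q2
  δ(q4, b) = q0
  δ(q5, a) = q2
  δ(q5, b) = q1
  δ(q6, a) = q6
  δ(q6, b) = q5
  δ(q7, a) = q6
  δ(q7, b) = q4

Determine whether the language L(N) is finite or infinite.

infinite

State q0 is reachable from the start and can reach an accepting state, and it lies on the cycle q0 → q3 → q0.
Traversing that cycle any number of times yields accepted strings of unbounded length, so the language is infinite.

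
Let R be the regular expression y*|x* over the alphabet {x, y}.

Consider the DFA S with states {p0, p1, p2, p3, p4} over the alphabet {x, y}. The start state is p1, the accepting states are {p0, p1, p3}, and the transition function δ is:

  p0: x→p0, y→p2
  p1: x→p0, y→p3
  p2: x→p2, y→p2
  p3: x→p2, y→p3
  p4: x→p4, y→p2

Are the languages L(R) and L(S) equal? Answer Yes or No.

Yes

Converting the expression R to a DFA (subset construction, then merging equivalent states) gives the minimal DFA with states {r0, r1, r2, r3}, start state r0, accepting states {r0, r1, r2} and transitions r0: x→r1, y→r2; r1: x→r1, y→r3; r2: x→r3, y→r2; r3: x→r3, y→r3.
Exploring the product automaton R × S from the start pair (r0, p1), following both machines on each input symbol, reaches 4 state pairs: (r0, p1), (r1, p0), (r2, p3), (r3, p2).
R accepts in {r0, r1, r2} and S accepts in {p0, p1, p3}. In every reachable pair the two components are either both accepting — (r0, p1), (r1, p0), (r2, p3) — or both non-accepting, so no string is accepted by exactly one of the machines: L(R) \ L(S) and L(S) \ L(R) are both empty.
Hence every string is accepted by R iff it is accepted by S, and the two languages coincide.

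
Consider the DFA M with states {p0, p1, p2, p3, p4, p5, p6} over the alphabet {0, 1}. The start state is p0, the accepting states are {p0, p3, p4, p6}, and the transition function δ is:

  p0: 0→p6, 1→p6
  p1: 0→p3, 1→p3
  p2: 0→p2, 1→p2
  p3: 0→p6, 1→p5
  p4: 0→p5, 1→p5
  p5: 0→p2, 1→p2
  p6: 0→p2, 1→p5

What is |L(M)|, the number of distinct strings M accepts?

The useful subgraph on states {p0, p6} is acyclic, so L(M) is finite; the longest accepting path visits 2 useful states, giving maximum string length 1.
Counting accepting paths from p0 by length: 1 of length 0, 2 of length 1. Total 3.

3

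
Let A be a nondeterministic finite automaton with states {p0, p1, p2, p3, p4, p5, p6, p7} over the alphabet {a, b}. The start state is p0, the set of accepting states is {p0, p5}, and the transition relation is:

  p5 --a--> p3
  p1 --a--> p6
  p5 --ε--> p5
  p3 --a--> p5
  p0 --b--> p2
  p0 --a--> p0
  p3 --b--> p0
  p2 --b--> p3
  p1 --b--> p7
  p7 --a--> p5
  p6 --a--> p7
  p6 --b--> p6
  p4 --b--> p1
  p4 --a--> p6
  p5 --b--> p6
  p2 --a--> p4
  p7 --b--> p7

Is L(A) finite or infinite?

infinite

State p0 is reachable from the start and can reach an accepting state, and it lies on the cycle p0 → p0.
Traversing that cycle any number of times yields accepted strings of unbounded length, so the language is infinite.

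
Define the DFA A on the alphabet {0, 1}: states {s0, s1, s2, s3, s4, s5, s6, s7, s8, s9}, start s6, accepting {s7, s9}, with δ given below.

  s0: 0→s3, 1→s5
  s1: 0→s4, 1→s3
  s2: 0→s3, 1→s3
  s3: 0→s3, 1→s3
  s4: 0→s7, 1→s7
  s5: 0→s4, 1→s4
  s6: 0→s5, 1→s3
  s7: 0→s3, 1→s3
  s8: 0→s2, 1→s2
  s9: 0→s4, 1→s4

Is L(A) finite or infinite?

finite

The useful states (reachable from s6 and able to reach an accepting state) are {s4, s5, s6, s7}.
Restricted to these states the transition graph has no cycle, so every accepting path has bounded length and L is finite.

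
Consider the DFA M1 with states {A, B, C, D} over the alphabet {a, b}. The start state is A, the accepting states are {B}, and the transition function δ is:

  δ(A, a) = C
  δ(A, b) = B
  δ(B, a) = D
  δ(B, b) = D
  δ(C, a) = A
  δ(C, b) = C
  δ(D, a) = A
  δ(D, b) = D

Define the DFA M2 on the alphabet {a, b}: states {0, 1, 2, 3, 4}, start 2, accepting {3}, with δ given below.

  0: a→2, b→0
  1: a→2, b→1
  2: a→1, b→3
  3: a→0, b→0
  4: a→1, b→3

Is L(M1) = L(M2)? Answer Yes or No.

Exploring the product automaton M1 × M2 from the start pair (A, 2), following both machines on each input symbol, reaches 4 state pairs: (A, 2), (C, 1), (B, 3), (D, 0).
M1 accepts in {B} and M2 accepts in {3}. In every reachable pair the two components are either both accepting — (B, 3) — or both non-accepting, so no string is accepted by exactly one of the machines: L(M1) \ L(M2) and L(M2) \ L(M1) are both empty.
Hence every string is accepted by M1 iff it is accepted by M2, and the two languages coincide.

Yes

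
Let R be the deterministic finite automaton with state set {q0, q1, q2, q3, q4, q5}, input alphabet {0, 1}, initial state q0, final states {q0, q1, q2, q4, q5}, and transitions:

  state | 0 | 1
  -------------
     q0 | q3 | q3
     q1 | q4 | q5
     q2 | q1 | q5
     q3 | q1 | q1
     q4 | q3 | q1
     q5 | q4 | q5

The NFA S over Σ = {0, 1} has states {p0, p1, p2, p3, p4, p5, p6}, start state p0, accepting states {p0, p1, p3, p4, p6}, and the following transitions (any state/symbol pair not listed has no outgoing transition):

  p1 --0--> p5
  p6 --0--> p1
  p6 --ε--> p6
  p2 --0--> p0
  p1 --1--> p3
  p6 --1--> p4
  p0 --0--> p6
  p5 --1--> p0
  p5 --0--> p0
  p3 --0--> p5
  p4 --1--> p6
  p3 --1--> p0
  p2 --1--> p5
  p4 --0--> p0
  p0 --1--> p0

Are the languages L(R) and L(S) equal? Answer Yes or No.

The string 000 is accepted by R but rejected by S.
So L(R) ≠ L(S).

No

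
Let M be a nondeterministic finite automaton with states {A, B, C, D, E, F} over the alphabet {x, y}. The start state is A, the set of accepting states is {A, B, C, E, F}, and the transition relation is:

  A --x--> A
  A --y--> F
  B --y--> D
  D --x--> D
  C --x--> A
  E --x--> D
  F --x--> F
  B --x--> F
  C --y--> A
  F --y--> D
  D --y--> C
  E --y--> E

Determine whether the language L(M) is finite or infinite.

infinite

State A is reachable from the start and can reach an accepting state, and it lies on the cycle A → A.
Traversing that cycle any number of times yields accepted strings of unbounded length, so the language is infinite.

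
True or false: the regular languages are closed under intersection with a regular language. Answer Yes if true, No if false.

This is a special case of closure under intersection: the product of the two DFAs, accepting on F₁ × F₂, recognises the intersection.
So the regular languages are closed under intersection with a regular language.

Yes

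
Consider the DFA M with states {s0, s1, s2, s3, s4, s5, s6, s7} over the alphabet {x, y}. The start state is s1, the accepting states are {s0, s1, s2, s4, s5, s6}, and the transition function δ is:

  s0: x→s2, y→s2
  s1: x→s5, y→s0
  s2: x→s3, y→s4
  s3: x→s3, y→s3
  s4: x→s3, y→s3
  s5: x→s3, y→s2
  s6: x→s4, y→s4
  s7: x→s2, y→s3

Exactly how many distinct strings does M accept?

9

The useful subgraph on states {s0, s1, s2, s4, s5} is acyclic, so L(M) is finite; the longest accepting path visits 4 useful states, giving maximum string length 3.
Counting accepting paths from s1 by length: 1 of length 0, 2 of length 1, 3 of length 2, 3 of length 3. Total 9.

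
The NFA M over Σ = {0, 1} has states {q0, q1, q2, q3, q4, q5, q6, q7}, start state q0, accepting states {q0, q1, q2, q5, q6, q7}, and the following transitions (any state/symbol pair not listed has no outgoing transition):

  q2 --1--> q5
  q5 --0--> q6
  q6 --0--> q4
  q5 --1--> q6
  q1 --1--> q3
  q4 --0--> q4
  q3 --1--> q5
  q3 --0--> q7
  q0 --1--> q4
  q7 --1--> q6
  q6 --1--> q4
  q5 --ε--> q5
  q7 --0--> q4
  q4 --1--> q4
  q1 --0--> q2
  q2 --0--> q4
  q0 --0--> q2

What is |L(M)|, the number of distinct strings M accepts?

5

The useful subgraph on states {q0, q2, q5, q6} is acyclic, so L(M) is finite; the longest accepting path visits 4 useful states, giving maximum string length 3.
Counting accepting paths from q0 by length: 1 of length 0, 1 of length 1, 1 of length 2, 2 of length 3. Total 5.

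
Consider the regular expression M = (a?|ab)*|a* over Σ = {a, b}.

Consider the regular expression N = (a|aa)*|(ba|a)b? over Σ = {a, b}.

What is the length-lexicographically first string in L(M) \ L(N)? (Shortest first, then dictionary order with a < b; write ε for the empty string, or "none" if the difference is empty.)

aab

The string aab is accepted by M but not by N.
No shorter string lies in the difference, and aab is the lexicographically first length-3 string in L(M) \ L(N).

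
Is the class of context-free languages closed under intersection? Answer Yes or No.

No

{aⁿbⁿcᵐ : m,n≥0} and {aᵐbⁿcⁿ : m,n≥0} are both context-free, but their intersection {aⁿbⁿcⁿ : n≥0} is not (pumping lemma).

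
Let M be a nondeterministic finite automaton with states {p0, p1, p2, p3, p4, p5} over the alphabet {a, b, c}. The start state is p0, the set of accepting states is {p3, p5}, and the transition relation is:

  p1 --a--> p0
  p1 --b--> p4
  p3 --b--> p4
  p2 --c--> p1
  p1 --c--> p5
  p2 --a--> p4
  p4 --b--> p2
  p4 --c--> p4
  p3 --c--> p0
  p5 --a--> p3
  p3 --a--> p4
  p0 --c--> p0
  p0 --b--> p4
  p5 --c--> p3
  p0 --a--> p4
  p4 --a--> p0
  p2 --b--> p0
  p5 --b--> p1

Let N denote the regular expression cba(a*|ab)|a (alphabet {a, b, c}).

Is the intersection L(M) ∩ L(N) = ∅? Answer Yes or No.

Yes

Converting the expression N to a DFA (subset construction, then merging equivalent states) gives the minimal DFA with states {n0, n1, n2, n3, n4, n5, n6, n7}, start state n0, accepting states {n1, n5, n6, n7} and transitions n0: a→n1, b→n2, c→n3; n1: a→n2, b→n2, c→n2; n2: a→n2, b→n2, c→n2; n3: a→n2, b→n4, c→n2; n4: a→n5, b→n2, c→n2; n5: a→n6, b→n2, c→n2; n6: a→n7, b→n1, c→n2; n7: a→n7, b→n2, c→n2.
Exploring the product automaton M × N from the start pair (p0, n0), following both machines on each input symbol, reaches 15 state pairs: (p0, n0), (p4, n1), (p4, n2), (p0, n3), (p0, n2), (p2, n2), (p4, n4), (p1, n2), (p0, n5), (p5, n2), (p4, n6), (p3, n2), (p0, n7), (p2, n1), (p4, n7).
M accepts in {p3, p5} and N accepts in {n1, n5, n6, n7}; no reachable pair has both components accepting, so no string drives both machines to acceptance simultaneously and L(M) ∩ L(N) = ∅.
So no string is accepted by both, and the intersection is empty.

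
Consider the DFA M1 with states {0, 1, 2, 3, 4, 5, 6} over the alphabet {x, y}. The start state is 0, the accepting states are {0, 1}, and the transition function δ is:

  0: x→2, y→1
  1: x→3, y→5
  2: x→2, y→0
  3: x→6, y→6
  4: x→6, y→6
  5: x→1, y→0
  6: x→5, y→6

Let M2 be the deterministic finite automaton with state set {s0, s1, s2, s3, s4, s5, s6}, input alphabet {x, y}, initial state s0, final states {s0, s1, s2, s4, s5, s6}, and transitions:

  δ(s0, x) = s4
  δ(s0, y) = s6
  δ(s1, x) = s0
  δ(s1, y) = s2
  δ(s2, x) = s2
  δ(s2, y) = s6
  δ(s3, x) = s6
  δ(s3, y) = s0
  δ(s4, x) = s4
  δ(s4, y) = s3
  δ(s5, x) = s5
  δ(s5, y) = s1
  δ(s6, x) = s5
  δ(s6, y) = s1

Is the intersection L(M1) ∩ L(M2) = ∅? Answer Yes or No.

The empty string ε is accepted by both M1 and M2.
Hence L(M1) ∩ L(M2) ≠ ∅.

No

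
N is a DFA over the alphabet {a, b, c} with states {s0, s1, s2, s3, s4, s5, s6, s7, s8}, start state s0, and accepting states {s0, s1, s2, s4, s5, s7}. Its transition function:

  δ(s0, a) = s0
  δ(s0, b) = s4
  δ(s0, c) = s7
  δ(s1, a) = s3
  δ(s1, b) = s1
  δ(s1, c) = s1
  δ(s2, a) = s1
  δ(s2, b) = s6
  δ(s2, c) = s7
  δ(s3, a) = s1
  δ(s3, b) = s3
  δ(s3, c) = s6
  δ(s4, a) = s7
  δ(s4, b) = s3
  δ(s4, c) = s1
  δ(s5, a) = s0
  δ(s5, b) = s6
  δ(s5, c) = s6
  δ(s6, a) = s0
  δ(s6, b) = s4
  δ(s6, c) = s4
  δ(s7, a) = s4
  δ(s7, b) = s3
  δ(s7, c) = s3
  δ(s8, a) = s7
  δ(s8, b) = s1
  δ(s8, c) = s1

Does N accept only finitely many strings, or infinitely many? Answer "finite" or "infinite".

infinite

State s0 is reachable from the start and can reach an accepting state, and it lies on the cycle s0 → s0.
Traversing that cycle any number of times yields accepted strings of unbounded length, so the language is infinite.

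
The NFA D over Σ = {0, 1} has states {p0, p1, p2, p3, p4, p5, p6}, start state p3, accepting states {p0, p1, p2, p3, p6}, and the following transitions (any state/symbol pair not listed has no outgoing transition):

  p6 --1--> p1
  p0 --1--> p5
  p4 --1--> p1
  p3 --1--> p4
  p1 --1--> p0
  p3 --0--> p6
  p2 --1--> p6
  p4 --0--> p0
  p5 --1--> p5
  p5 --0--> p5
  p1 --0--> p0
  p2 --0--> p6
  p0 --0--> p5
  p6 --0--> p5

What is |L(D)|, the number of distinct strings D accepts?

The useful subgraph on states {p0, p1, p3, p4, p6} is acyclic, so L(D) is finite; the longest accepting path visits 4 useful states, giving maximum string length 3.
Counting accepting paths from p3 by length: 1 of length 0, 1 of length 1, 3 of length 2, 4 of length 3. Total 9.

9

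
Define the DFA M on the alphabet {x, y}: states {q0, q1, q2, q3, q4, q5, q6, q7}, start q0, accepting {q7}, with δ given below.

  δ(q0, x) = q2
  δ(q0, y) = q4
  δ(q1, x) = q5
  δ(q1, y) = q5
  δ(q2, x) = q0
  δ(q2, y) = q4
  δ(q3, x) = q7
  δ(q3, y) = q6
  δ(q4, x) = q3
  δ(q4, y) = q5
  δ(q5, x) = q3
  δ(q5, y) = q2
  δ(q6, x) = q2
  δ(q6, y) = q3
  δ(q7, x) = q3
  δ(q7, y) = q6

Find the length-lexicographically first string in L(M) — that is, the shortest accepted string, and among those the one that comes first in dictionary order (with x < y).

yxx

A breadth-first search from q0 reaches an accepting state first via the path q0 → q4 → q3 → q7 on input yxx.
No string of length < 3 is accepted (BFS exhausts all shorter strings without reaching an accepting state), and yxx is the lexicographically least accepting string of length 3.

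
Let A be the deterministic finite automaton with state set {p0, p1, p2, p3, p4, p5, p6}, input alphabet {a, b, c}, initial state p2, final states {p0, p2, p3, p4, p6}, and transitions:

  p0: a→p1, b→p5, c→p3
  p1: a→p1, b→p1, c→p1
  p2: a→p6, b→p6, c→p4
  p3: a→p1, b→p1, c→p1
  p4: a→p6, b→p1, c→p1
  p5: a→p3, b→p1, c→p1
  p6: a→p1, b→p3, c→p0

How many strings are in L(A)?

The useful subgraph on states {p0, p2, p3, p4, p5, p6} is acyclic, so L(A) is finite; the longest accepting path visits 6 useful states, giving maximum string length 5.
Counting accepting paths from p2 by length: 1 of length 0, 3 of length 1, 5 of length 2, 4 of length 3, 3 of length 4, 1 of length 5. Total 17.

17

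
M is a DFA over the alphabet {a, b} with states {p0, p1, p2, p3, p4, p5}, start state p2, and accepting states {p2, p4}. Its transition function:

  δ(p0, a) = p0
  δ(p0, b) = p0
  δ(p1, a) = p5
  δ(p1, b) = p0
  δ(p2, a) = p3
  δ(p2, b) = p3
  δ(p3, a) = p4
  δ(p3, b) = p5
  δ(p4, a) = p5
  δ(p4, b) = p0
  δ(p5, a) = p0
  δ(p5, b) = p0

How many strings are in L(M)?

The useful subgraph on states {p2, p3, p4} is acyclic, so L(M) is finite; the longest accepting path visits 3 useful states, giving maximum string length 2.
Counting accepting paths from p2 by length: 1 of length 0, 2 of length 2. Total 3.

3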